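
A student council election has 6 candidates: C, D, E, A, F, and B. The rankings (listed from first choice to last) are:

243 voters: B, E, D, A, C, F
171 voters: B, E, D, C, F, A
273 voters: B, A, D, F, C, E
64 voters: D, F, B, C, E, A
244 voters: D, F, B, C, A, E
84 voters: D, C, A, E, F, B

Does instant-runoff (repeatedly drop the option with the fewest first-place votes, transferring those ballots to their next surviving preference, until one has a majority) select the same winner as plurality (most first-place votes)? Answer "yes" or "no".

Instant-runoff — R1 C 0, D 392, E 0, A 0, F 0, B 687 (B winner). Winner: B.
Plurality — first-place votes: C 0, D 392, E 0, A 0, F 0, B 687. Winner: B.
The two methods agree.

yes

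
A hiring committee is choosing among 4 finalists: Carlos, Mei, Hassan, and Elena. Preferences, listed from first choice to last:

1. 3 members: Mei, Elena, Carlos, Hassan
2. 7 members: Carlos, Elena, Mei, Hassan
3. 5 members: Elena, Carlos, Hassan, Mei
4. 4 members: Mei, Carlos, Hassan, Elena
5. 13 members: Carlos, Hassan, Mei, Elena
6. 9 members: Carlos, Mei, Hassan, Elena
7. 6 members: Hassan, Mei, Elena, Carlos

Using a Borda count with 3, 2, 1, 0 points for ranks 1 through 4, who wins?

Carlos

Carlos: 3·1 + 7·3 + 5·2 + 4·2 + 13·3 + 9·3 + 6·0 = 108
Mei: 3·3 + 7·1 + 5·0 + 4·3 + 13·1 + 9·2 + 6·2 = 71
Hassan: 3·0 + 7·0 + 5·1 + 4·1 + 13·2 + 9·1 + 6·3 = 62
Elena: 3·2 + 7·2 + 5·3 + 4·0 + 13·0 + 9·0 + 6·1 = 41
Carlos has the highest Borda score (108).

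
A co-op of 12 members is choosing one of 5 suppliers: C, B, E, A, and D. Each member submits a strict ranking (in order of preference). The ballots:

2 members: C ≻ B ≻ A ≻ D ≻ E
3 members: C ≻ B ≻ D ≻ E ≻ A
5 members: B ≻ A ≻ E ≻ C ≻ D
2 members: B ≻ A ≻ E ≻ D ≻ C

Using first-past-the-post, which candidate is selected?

First-place votes: C 5, B 7, E 0, A 0, D 0.
B has the most first-place votes.

B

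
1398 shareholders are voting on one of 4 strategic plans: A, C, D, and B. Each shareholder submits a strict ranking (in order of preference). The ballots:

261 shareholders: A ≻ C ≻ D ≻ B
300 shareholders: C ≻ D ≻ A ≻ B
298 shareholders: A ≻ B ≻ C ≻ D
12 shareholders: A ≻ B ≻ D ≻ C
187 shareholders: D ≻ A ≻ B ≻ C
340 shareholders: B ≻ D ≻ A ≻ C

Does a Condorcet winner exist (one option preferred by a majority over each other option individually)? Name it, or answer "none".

none

Checking pairwise contests:
D beats A 827–571.
A beats C 1098–300.
C beats D 859–539.
A beats B 1058–340.
Every option loses at least one head-to-head, so there is no Condorcet winner.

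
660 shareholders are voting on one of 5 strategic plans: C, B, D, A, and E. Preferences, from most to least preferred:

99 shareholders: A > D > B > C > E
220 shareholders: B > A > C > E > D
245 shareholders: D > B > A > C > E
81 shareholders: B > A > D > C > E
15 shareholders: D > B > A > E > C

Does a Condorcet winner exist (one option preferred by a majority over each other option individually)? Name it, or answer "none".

none

Checking pairwise contests:
B beats C 660–0.
D beats B 359–301.
A beats D 400–260.
B beats A 561–99.
C beats E 645–15.
Every option loses at least one head-to-head, so there is no Condorcet winner.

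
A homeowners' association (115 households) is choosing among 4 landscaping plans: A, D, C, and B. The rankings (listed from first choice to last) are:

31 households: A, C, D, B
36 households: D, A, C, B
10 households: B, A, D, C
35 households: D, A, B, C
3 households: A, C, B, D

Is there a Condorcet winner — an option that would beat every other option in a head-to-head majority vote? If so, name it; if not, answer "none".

D vs A: 71–44 for D.
D vs C: 81–34 for D.
D vs B: 102–13 for D.
D beats every other option head-to-head.

D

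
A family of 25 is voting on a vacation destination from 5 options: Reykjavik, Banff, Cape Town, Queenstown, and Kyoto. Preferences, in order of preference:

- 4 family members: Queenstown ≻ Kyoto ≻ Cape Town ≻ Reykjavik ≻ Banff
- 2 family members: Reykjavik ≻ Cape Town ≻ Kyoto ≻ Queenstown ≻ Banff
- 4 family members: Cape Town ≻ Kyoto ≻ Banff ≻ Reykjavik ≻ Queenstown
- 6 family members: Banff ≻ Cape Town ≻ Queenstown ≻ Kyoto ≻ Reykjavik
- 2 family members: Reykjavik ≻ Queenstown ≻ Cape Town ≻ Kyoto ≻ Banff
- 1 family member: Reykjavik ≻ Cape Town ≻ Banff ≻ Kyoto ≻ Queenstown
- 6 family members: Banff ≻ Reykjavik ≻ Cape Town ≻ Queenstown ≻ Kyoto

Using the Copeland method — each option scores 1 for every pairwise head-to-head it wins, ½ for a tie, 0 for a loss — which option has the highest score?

Cape Town

Reykjavik: beats Queenstown; loses to Banff, Cape Town, and Kyoto → score 1.
Banff: beats Reykjavik, Queenstown, and Kyoto; loses to Cape Town → score 3.
Cape Town: beats Reykjavik, Banff, Queenstown, and Kyoto → score 4.
Queenstown: beats Kyoto; loses to Reykjavik, Banff, and Cape Town → score 1.
Kyoto: beats Reykjavik; loses to Banff, Cape Town, and Queenstown → score 1.
Cape Town has the best pairwise record.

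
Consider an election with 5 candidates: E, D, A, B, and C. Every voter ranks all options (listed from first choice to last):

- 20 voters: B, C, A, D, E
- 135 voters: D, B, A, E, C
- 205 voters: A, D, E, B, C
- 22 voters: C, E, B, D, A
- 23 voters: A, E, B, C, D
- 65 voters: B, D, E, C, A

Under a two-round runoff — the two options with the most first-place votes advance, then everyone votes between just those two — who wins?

A

Round 1 first-place votes: E 0, D 135, A 228, B 85, C 22.
A and D advance.
Runoff: A is preferred to D by 248 voters; D by 222.
A wins the runoff.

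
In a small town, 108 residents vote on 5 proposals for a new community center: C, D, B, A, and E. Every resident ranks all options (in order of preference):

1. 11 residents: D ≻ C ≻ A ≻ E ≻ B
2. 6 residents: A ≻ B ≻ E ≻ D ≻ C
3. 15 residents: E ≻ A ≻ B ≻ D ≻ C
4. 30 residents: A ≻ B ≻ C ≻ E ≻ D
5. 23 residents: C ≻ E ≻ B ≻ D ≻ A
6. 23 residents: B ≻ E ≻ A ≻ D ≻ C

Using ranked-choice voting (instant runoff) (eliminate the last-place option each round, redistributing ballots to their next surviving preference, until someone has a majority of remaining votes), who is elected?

A

Round 1: C 23, D 11, B 23, A 36, E 15. Eliminate D.
Round 2: C 34, B 23, A 36, E 15. Eliminate E.
Round 3: C 34, B 23, A 51. Eliminate B.
Round 4: C 34, A 74. A has a majority.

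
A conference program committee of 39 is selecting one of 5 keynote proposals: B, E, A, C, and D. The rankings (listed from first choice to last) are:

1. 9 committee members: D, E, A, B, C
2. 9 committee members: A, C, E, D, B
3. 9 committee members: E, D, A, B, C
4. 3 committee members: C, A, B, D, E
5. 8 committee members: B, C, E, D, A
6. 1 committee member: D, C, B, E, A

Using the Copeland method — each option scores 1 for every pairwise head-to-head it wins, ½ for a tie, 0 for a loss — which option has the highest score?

E

B: beats C; loses to E, A, and D → score 1.
E: beats B, A, and D; loses to C → score 3.
A: beats B and C; loses to E and D → score 2.
C: beats E and D; loses to B and A → score 2.
D: beats B and A; loses to E and C → score 2.
E has the best pairwise record.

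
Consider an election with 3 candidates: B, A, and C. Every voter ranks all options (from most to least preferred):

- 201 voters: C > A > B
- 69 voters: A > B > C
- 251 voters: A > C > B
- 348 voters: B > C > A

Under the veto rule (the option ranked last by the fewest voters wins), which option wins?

Last-place votes: B 452, A 348, C 69.
C is ranked last by the fewest voters, so C wins.

C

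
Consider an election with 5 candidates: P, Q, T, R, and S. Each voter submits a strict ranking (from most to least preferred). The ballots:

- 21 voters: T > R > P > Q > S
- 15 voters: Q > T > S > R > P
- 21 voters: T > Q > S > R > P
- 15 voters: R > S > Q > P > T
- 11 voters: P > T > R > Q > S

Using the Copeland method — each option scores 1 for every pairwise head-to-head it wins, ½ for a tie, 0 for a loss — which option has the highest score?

P: loses to Q, T, R, and S → score 0.
Q: beats P and S; loses to T and R → score 2.
T: beats P, Q, R, and S → score 4.
R: beats P, Q, and S; loses to T → score 3.
S: beats P; loses to Q, T, and R → score 1.
T has the best pairwise record.

T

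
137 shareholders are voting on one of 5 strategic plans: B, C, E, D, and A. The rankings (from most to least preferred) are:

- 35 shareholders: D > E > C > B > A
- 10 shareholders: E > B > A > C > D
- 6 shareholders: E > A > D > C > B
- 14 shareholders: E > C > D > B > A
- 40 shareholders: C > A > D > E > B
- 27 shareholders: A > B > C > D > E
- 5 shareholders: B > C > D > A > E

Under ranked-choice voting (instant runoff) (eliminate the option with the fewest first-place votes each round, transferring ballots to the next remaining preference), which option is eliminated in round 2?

Round 1: B 5, C 40, E 30, D 35, A 27. Eliminate B.
Round 2: C 45, E 30, D 35, A 27. Eliminate A.

A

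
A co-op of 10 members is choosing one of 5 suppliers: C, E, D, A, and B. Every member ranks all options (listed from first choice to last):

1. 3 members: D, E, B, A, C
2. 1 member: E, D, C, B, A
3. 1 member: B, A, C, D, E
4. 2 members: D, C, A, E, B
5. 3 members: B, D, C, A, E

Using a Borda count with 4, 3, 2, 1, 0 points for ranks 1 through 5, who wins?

D

C: 3·0 + 1·2 + 1·2 + 2·3 + 3·2 = 16
E: 3·3 + 1·4 + 1·0 + 2·1 + 3·0 = 15
D: 3·4 + 1·3 + 1·1 + 2·4 + 3·3 = 33
A: 3·1 + 1·0 + 1·3 + 2·2 + 3·1 = 13
B: 3·2 + 1·1 + 1·4 + 2·0 + 3·4 = 23
D has the highest Borda score (33).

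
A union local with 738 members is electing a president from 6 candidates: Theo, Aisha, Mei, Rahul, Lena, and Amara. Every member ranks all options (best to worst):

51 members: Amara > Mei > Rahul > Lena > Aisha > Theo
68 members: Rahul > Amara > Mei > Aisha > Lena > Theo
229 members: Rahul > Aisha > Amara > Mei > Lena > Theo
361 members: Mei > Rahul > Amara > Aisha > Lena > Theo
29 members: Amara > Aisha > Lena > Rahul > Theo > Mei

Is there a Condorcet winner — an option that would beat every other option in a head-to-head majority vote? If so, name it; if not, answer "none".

none

Checking pairwise contests:
Aisha beats Theo 738–0.
Mei beats Aisha 480–258.
Amara beats Mei 377–361.
Mei beats Rahul 412–326.
Aisha beats Lena 687–51.
Rahul beats Amara 658–80.
Every option loses at least one head-to-head, so there is no Condorcet winner.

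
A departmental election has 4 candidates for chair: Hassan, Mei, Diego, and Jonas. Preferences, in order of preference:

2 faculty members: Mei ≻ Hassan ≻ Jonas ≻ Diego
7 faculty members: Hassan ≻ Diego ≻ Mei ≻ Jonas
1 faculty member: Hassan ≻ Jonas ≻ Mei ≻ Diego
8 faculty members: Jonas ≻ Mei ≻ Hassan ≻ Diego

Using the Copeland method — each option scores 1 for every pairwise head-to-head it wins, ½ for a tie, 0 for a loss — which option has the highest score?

Hassan: beats Diego and Jonas; loses to Mei → score 2.
Mei: beats Hassan and Diego; ties Jonas → score 2.5.
Diego: loses to Hassan, Mei, and Jonas → score 0.
Jonas: beats Diego; ties Mei; loses to Hassan → score 1.5.
Mei has the best pairwise record.

Mei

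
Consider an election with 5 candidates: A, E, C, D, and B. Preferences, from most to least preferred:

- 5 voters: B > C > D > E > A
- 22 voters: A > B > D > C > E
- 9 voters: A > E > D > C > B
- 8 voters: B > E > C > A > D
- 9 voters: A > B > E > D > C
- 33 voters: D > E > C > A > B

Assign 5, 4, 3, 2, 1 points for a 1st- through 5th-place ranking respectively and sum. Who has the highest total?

D

A: 5·1 + 22·5 + 9·5 + 8·2 + 9·5 + 33·2 = 287
E: 5·2 + 22·1 + 9·4 + 8·4 + 9·3 + 33·4 = 259
C: 5·4 + 22·2 + 9·2 + 8·3 + 9·1 + 33·3 = 214
D: 5·3 + 22·3 + 9·3 + 8·1 + 9·2 + 33·5 = 299
B: 5·5 + 22·4 + 9·1 + 8·5 + 9·4 + 33·1 = 231
D has the highest Borda score (299).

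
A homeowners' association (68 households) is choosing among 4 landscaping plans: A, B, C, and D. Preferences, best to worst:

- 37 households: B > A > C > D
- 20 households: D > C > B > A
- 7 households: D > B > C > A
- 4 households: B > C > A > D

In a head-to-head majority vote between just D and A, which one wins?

Voters preferring D to A: 27; preferring A to D: 41.
A wins the head-to-head.

A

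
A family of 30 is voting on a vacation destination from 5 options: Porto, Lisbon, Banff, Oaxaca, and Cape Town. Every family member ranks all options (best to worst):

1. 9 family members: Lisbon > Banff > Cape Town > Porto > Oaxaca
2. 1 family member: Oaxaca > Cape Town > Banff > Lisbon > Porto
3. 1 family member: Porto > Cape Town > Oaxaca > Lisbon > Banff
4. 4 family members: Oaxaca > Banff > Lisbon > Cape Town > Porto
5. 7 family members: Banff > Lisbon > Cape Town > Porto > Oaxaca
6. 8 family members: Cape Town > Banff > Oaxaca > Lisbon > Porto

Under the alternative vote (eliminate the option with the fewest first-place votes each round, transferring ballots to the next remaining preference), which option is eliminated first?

Porto

Round 1: Porto 1, Lisbon 9, Banff 7, Oaxaca 5, Cape Town 8. Eliminate Porto.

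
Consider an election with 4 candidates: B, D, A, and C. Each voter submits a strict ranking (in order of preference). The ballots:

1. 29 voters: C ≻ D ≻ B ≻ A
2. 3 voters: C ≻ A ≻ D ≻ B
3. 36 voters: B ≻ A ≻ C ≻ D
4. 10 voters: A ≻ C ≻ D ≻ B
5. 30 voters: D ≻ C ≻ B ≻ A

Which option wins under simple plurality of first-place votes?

B

First-place votes: B 36, D 30, A 10, C 32.
B has the most first-place votes.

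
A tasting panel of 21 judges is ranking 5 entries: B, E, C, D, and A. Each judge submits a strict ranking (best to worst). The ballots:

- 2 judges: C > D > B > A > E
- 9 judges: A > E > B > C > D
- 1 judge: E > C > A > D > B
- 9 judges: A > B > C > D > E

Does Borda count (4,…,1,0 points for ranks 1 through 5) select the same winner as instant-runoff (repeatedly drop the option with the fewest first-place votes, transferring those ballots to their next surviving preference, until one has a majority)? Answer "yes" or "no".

yes

Borda — scores: B 49, E 31, C 38, D 16, A 76. Winner: A.
Instant-runoff — R1 B 0, E 1, C 2, D 0, A 18 (A winner). Winner: A.
The two methods agree.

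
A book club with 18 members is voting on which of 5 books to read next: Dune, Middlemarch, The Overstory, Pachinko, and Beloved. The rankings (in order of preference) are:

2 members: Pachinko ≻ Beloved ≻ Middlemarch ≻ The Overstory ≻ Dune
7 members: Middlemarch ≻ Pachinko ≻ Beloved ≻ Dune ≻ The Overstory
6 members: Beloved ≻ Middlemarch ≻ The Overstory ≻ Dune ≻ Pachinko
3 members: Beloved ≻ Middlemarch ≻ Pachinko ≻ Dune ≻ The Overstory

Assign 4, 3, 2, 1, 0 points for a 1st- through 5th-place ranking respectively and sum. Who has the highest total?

Middlemarch

Dune: 2·0 + 7·1 + 6·1 + 3·1 = 16
Middlemarch: 2·2 + 7·4 + 6·3 + 3·3 = 59
The Overstory: 2·1 + 7·0 + 6·2 + 3·0 = 14
Pachinko: 2·4 + 7·3 + 6·0 + 3·2 = 35
Beloved: 2·3 + 7·2 + 6·4 + 3·4 = 56
Middlemarch has the highest Borda score (59).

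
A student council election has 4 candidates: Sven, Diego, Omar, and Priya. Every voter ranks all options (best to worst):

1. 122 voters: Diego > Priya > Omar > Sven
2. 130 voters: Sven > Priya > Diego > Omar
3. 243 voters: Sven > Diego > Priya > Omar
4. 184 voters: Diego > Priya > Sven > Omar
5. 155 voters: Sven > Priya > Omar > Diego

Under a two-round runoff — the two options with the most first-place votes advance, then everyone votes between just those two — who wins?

Sven

Round 1 first-place votes: Sven 528, Diego 306, Omar 0, Priya 0.
Sven and Diego advance.
Runoff: Sven is preferred to Diego by 528 voters; Diego by 306.
Sven wins the runoff.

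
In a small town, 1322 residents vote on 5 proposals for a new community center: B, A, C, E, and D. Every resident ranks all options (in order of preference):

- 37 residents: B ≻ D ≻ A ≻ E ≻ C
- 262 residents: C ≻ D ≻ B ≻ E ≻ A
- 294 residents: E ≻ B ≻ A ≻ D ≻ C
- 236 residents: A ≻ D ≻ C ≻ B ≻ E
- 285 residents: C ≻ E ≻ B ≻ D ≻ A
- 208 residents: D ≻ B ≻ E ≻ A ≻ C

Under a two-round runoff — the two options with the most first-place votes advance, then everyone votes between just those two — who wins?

C

Round 1 first-place votes: B 37, A 236, C 547, E 294, D 208.
C and E advance.
Runoff: C is preferred to E by 783 voters; E by 539.
C wins the runoff.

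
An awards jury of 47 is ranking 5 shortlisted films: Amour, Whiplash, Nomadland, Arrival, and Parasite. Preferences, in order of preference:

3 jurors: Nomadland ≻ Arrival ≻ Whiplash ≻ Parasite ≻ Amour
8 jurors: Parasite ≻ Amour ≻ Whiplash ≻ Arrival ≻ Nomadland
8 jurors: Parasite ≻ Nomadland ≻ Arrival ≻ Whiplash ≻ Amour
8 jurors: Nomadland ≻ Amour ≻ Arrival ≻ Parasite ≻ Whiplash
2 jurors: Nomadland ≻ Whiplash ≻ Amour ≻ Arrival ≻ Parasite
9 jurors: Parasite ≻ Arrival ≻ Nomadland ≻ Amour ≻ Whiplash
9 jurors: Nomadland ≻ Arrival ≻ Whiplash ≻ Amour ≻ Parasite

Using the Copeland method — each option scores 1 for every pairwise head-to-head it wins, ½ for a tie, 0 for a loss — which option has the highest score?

Amour: beats Whiplash; loses to Nomadland, Arrival, and Parasite → score 1.
Whiplash: loses to Amour, Nomadland, Arrival, and Parasite → score 0.
Nomadland: beats Amour, Whiplash, and Arrival; loses to Parasite → score 3.
Arrival: beats Amour and Whiplash; loses to Nomadland and Parasite → score 2.
Parasite: beats Amour, Whiplash, Nomadland, and Arrival → score 4.
Parasite has the best pairwise record.

Parasite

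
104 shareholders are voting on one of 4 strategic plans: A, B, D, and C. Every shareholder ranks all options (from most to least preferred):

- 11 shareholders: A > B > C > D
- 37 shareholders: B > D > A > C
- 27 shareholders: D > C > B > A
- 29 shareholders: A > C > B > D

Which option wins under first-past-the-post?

A

First-place votes: A 40, B 37, D 27, C 0.
A has the most first-place votes.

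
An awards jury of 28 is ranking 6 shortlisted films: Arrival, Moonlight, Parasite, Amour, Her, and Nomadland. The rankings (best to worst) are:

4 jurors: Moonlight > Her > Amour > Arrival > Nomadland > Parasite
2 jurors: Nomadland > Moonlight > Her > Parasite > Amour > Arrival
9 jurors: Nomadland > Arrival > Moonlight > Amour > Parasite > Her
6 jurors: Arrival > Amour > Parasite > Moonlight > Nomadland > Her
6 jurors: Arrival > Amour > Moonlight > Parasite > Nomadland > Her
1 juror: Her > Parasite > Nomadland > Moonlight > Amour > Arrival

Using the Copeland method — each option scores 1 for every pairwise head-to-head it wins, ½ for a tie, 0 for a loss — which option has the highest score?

Arrival

Arrival: beats Moonlight, Parasite, Amour, Her, and Nomadland → score 5.
Moonlight: beats Parasite, Amour, Her, and Nomadland; loses to Arrival → score 4.
Parasite: beats Her; loses to Arrival, Moonlight, Amour, and Nomadland → score 1.
Amour: beats Parasite, Her, and Nomadland; loses to Arrival and Moonlight → score 3.
Her: loses to Arrival, Moonlight, Parasite, Amour, and Nomadland → score 0.
Nomadland: beats Parasite and Her; loses to Arrival, Moonlight, and Amour → score 2.
Arrival has the best pairwise record.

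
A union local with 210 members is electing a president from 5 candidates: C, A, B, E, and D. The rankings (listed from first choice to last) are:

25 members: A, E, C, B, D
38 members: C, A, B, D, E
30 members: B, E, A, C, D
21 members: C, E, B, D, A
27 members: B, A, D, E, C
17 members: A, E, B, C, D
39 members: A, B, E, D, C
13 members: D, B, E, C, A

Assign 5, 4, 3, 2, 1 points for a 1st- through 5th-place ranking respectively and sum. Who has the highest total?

C: 25·3 + 38·5 + 30·2 + 21·5 + 27·1 + 17·2 + 39·1 + 13·2 = 556
A: 25·5 + 38·4 + 30·3 + 21·1 + 27·4 + 17·5 + 39·5 + 13·1 = 789
B: 25·2 + 38·3 + 30·5 + 21·3 + 27·5 + 17·3 + 39·4 + 13·4 = 771
E: 25·4 + 38·1 + 30·4 + 21·4 + 27·2 + 17·4 + 39·3 + 13·3 = 620
D: 25·1 + 38·2 + 30·1 + 21·2 + 27·3 + 17·1 + 39·2 + 13·5 = 414
A has the highest Borda score (789).

A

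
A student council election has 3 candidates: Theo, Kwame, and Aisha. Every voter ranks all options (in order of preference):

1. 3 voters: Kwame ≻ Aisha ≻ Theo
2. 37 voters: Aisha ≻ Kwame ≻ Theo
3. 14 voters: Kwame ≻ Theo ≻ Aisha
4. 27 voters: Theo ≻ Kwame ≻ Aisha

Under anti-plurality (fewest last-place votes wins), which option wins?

Last-place votes: Theo 40, Kwame 0, Aisha 41.
Kwame is ranked last by the fewest voters, so Kwame wins.

Kwame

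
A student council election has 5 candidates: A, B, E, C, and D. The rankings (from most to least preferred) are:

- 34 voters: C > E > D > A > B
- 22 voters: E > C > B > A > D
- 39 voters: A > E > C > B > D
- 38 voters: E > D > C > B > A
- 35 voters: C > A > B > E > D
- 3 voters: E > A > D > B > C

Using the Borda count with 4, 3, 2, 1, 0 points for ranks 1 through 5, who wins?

E

A: 34·1 + 22·1 + 39·4 + 38·0 + 35·3 + 3·3 = 326
B: 34·0 + 22·2 + 39·1 + 38·1 + 35·2 + 3·1 = 194
E: 34·3 + 22·4 + 39·3 + 38·4 + 35·1 + 3·4 = 506
C: 34·4 + 22·3 + 39·2 + 38·2 + 35·4 + 3·0 = 496
D: 34·2 + 22·0 + 39·0 + 38·3 + 35·0 + 3·2 = 188
E has the highest Borda score (506).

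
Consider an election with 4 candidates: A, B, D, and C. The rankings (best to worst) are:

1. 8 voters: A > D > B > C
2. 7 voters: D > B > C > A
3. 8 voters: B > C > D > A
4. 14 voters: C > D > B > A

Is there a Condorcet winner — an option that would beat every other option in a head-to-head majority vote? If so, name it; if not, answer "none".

Checking pairwise contests:
B beats A 29–8.
D beats B 29–8.
C beats D 22–15.
B beats C 23–14.
Every option loses at least one head-to-head, so there is no Condorcet winner.

none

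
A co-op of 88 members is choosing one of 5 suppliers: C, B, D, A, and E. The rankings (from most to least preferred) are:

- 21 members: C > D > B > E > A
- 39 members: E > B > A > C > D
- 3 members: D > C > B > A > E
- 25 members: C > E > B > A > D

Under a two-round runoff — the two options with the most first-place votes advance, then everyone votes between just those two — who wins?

C

Round 1 first-place votes: C 46, B 0, D 3, A 0, E 39.
C and E advance.
Runoff: C is preferred to E by 49 voters; E by 39.
C wins the runoff.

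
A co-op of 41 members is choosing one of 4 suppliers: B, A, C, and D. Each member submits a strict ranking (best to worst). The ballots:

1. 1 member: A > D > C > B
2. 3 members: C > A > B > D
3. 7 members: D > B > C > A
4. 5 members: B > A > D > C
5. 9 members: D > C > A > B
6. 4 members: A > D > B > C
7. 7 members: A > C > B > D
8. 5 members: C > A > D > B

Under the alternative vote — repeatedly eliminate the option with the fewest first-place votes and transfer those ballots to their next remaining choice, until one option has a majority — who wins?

A

Round 1: B 5, A 12, C 8, D 16. Eliminate B.
Round 2: A 17, C 8, D 16. Eliminate C.
Round 3: A 25, D 16. A has a majority.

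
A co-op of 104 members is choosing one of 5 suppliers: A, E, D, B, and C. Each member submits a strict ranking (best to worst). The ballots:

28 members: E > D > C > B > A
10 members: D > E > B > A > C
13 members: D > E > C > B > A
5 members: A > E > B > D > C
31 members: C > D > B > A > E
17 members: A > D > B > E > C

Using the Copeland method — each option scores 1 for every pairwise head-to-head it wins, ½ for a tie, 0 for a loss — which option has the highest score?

D

A: beats E; loses to D, B, and C → score 1.
E: beats B and C; loses to A and D → score 2.
D: beats A, E, B, and C → score 4.
B: beats A; loses to E, D, and C → score 1.
C: beats A and B; loses to E and D → score 2.
D has the best pairwise record.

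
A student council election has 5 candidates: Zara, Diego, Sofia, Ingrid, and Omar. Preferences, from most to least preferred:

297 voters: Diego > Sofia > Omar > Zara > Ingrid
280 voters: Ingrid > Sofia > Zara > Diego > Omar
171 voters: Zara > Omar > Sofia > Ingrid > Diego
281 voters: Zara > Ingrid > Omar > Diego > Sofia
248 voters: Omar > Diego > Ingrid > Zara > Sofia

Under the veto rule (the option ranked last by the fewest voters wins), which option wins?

Zara

Last-place votes: Zara 0, Diego 171, Sofia 529, Ingrid 297, Omar 280.
Zara is ranked last by the fewest voters, so Zara wins.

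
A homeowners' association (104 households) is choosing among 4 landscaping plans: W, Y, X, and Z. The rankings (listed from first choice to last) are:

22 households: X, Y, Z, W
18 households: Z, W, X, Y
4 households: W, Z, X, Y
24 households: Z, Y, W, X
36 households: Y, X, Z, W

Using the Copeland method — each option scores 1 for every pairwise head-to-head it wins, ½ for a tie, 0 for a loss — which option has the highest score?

Y

W: loses to Y, X, and Z → score 0.
Y: beats W, X, and Z → score 3.
X: beats W and Z; loses to Y → score 2.
Z: beats W; loses to Y and X → score 1.
Y has the best pairwise record.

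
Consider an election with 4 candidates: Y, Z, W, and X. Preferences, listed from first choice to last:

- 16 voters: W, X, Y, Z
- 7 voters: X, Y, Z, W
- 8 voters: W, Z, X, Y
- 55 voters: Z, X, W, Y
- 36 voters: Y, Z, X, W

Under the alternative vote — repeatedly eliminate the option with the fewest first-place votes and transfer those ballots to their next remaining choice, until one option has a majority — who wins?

Round 1: Y 36, Z 55, W 24, X 7. Eliminate X.
Round 2: Y 43, Z 55, W 24. Eliminate W.
Round 3: Y 59, Z 63. Z has a majority.

Z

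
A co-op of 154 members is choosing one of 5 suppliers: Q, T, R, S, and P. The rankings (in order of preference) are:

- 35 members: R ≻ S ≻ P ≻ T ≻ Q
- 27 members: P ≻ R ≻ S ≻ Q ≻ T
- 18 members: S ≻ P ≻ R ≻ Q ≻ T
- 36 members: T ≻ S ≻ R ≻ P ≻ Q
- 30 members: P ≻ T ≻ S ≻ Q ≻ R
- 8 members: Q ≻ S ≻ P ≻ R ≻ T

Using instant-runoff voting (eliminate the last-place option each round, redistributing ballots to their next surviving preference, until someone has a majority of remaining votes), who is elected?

Round 1: Q 8, T 36, R 35, S 18, P 57. Eliminate Q.
Round 2: T 36, R 35, S 26, P 57. Eliminate S.
Round 3: T 36, R 35, P 83. P has a majority.

P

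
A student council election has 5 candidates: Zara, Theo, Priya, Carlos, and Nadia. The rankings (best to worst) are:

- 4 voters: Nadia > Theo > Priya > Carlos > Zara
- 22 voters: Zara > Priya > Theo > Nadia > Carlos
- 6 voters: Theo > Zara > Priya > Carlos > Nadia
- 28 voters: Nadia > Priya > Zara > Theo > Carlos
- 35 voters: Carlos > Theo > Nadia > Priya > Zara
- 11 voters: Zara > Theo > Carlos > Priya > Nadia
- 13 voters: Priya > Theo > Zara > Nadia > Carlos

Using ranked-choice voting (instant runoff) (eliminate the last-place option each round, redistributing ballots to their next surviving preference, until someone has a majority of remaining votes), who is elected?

Zara

Round 1: Zara 33, Theo 6, Priya 13, Carlos 35, Nadia 32. Eliminate Theo.
Round 2: Zara 39, Priya 13, Carlos 35, Nadia 32. Eliminate Priya.
Round 3: Zara 52, Carlos 35, Nadia 32. Eliminate Nadia.
Round 4: Zara 80, Carlos 39. Zara has a majority.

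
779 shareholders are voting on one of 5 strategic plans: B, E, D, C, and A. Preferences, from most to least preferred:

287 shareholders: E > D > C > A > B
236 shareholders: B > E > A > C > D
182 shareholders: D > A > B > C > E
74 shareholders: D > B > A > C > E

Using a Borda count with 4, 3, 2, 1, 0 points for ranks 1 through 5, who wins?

D

B: 287·0 + 236·4 + 182·2 + 74·3 = 1530
E: 287·4 + 236·3 + 182·0 + 74·0 = 1856
D: 287·3 + 236·0 + 182·4 + 74·4 = 1885
C: 287·2 + 236·1 + 182·1 + 74·1 = 1066
A: 287·1 + 236·2 + 182·3 + 74·2 = 1453
D has the highest Borda score (1885).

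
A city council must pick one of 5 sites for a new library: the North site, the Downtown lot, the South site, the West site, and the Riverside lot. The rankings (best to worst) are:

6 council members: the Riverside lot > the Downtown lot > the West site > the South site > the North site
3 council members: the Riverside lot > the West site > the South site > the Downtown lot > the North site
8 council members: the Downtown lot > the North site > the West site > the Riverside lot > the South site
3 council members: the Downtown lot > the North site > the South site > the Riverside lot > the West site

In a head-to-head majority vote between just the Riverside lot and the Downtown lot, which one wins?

the Downtown lot

Voters preferring the Riverside lot to the Downtown lot: 9; preferring the Downtown lot to the Riverside lot: 11.
the Downtown lot wins the head-to-head.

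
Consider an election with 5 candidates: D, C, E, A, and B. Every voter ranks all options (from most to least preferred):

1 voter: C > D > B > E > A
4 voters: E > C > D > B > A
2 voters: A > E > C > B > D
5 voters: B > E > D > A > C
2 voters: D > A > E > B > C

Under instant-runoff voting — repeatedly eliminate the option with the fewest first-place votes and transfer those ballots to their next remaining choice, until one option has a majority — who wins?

E

Round 1: D 2, C 1, E 4, A 2, B 5. Eliminate C.
Round 2: D 3, E 4, A 2, B 5. Eliminate A.
Round 3: D 3, E 6, B 5. Eliminate D.
Round 4: E 8, B 6. E has a majority.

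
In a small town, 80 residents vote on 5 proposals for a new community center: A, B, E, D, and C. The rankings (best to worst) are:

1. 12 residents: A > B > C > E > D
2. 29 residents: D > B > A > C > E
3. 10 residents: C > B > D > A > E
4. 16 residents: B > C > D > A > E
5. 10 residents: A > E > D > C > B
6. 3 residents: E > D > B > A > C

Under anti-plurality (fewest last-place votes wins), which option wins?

Last-place votes: A 0, B 10, E 55, D 12, C 3.
A is ranked last by the fewest voters, so A wins.

A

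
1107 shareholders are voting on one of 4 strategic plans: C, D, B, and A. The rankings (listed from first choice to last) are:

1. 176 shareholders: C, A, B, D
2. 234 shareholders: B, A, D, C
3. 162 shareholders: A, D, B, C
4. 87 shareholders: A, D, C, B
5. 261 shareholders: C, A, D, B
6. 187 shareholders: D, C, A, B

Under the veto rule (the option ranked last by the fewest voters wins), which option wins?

A

Last-place votes: C 396, D 176, B 535, A 0.
A is ranked last by the fewest voters, so A wins.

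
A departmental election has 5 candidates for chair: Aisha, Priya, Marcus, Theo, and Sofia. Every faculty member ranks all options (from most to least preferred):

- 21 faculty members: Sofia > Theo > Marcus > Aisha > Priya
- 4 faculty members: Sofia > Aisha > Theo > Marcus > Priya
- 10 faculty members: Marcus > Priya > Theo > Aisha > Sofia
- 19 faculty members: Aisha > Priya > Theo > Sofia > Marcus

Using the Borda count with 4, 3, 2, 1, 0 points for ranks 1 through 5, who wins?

Aisha: 21·1 + 4·3 + 10·1 + 19·4 = 119
Priya: 21·0 + 4·0 + 10·3 + 19·3 = 87
Marcus: 21·2 + 4·1 + 10·4 + 19·0 = 86
Theo: 21·3 + 4·2 + 10·2 + 19·2 = 129
Sofia: 21·4 + 4·4 + 10·0 + 19·1 = 119
Theo has the highest Borda score (129).

Theo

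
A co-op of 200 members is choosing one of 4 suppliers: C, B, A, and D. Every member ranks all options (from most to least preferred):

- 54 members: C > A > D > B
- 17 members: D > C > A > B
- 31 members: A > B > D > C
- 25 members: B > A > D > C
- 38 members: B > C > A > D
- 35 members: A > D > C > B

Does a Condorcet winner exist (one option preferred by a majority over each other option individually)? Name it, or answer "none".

none

Checking pairwise contests:
D beats C 108–92.
C beats B 106–94.
C beats A 109–91.
A beats D 183–17.
Every option loses at least one head-to-head, so there is no Condorcet winner.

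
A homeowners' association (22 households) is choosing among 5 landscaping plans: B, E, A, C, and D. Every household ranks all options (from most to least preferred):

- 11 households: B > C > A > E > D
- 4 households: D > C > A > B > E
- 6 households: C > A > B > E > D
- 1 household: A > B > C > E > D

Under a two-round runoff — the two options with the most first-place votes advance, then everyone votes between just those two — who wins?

Round 1 first-place votes: B 11, E 0, A 1, C 6, D 4.
B and C advance.
Runoff: B is preferred to C by 12 voters; C by 10.
B wins the runoff.

B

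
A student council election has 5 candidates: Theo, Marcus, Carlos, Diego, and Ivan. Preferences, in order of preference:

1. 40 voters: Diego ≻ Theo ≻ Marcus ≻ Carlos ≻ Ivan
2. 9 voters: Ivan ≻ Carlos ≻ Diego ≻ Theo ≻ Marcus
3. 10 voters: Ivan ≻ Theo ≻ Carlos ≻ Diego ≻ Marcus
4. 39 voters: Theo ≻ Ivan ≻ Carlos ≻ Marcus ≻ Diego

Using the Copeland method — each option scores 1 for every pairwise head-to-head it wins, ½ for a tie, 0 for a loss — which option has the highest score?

Theo

Theo: beats Marcus, Carlos, and Ivan; ties Diego → score 3.5.
Marcus: loses to Theo, Carlos, Diego, and Ivan → score 0.
Carlos: beats Marcus and Diego; loses to Theo and Ivan → score 2.
Diego: beats Marcus; ties Theo; loses to Carlos and Ivan → score 1.5.
Ivan: beats Marcus, Carlos, and Diego; loses to Theo → score 3.
Theo has the best pairwise record.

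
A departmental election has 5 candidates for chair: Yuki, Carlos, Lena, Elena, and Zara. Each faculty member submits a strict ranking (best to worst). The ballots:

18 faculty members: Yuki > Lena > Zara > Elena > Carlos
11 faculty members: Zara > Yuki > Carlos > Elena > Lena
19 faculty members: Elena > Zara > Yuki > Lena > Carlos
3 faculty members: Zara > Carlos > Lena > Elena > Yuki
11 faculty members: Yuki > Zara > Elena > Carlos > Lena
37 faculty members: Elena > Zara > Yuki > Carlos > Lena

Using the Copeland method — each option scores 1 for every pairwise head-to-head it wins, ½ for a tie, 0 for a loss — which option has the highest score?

Yuki: beats Carlos and Lena; loses to Elena and Zara → score 2.
Carlos: beats Lena; loses to Yuki, Elena, and Zara → score 1.
Lena: loses to Yuki, Carlos, Elena, and Zara → score 0.
Elena: beats Yuki, Carlos, Lena, and Zara → score 4.
Zara: beats Yuki, Carlos, and Lena; loses to Elena → score 3.
Elena has the best pairwise record.

Elena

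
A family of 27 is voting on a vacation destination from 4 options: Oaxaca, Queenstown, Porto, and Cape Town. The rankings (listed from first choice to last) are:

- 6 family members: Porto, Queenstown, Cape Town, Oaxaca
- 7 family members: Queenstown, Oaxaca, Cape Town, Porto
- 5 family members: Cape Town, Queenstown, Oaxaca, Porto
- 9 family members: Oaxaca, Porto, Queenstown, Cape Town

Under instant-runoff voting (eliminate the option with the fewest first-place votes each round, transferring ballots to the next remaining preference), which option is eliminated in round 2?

Round 1: Oaxaca 9, Queenstown 7, Porto 6, Cape Town 5. Eliminate Cape Town.
Round 2: Oaxaca 9, Queenstown 12, Porto 6. Eliminate Porto.

Porto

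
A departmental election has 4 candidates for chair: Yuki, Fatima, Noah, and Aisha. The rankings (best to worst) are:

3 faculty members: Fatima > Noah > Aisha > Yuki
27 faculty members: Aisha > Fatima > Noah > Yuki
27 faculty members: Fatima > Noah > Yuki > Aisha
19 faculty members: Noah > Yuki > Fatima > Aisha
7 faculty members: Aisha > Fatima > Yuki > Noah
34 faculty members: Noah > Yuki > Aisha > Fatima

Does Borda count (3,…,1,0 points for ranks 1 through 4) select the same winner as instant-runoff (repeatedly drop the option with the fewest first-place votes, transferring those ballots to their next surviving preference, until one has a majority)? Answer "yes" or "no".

Borda — scores: Yuki 140, Fatima 177, Noah 246, Aisha 139. Winner: Noah.
Instant-runoff — R1 Yuki 0, Fatima 30, Noah 53, Aisha 34 (Yuki out); R2 Fatima 30, Noah 53, Aisha 34 (Fatima out); R3 Noah 83, Aisha 34 (Noah winner). Winner: Noah.
The two methods agree.

yes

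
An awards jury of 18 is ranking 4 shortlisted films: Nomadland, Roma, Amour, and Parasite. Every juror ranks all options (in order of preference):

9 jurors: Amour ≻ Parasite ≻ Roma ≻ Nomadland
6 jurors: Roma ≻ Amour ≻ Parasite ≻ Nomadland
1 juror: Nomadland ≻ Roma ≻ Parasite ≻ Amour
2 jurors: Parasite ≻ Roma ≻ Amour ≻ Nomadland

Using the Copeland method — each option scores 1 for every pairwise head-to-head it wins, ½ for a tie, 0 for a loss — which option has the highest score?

Nomadland: loses to Roma, Amour, and Parasite → score 0.
Roma: beats Nomadland; ties Amour; loses to Parasite → score 1.5.
Amour: beats Nomadland and Parasite; ties Roma → score 2.5.
Parasite: beats Nomadland and Roma; loses to Amour → score 2.
Amour has the best pairwise record.

Amour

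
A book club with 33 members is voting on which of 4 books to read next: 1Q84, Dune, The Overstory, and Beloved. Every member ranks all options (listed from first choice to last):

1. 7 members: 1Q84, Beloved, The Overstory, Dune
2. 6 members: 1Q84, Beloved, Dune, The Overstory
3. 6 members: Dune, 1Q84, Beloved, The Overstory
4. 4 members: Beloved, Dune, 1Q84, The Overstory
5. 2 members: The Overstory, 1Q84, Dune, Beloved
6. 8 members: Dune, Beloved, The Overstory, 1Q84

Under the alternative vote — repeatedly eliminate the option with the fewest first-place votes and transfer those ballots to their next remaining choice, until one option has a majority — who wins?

Dune

Round 1: 1Q84 13, Dune 14, The Overstory 2, Beloved 4. Eliminate The Overstory.
Round 2: 1Q84 15, Dune 14, Beloved 4. Eliminate Beloved.
Round 3: 1Q84 15, Dune 18. Dune has a majority.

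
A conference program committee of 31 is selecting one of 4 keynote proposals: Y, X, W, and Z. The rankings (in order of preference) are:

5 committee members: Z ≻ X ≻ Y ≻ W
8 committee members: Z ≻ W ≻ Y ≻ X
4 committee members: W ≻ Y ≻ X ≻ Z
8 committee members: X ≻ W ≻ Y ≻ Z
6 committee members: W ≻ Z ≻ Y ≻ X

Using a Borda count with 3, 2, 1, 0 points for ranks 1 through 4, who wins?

W

Y: 5·1 + 8·1 + 4·2 + 8·1 + 6·1 = 35
X: 5·2 + 8·0 + 4·1 + 8·3 + 6·0 = 38
W: 5·0 + 8·2 + 4·3 + 8·2 + 6·3 = 62
Z: 5·3 + 8·3 + 4·0 + 8·0 + 6·2 = 51
W has the highest Borda score (62).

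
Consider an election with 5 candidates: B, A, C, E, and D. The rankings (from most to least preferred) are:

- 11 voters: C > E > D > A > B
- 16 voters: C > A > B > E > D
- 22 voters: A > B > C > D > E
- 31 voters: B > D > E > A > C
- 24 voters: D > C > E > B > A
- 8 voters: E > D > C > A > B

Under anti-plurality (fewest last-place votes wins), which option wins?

Last-place votes: B 19, A 24, C 31, E 22, D 16.
D is ranked last by the fewest voters, so D wins.

D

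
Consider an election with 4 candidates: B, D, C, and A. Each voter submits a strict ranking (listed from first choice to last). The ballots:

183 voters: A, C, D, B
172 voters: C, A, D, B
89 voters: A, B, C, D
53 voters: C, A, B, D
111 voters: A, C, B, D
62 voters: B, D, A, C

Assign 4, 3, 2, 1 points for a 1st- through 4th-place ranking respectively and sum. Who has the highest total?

B: 183·1 + 172·1 + 89·3 + 53·2 + 111·2 + 62·4 = 1198
D: 183·2 + 172·2 + 89·1 + 53·1 + 111·1 + 62·3 = 1149
C: 183·3 + 172·4 + 89·2 + 53·4 + 111·3 + 62·1 = 2022
A: 183·4 + 172·3 + 89·4 + 53·3 + 111·4 + 62·2 = 2331
A has the highest Borda score (2331).

A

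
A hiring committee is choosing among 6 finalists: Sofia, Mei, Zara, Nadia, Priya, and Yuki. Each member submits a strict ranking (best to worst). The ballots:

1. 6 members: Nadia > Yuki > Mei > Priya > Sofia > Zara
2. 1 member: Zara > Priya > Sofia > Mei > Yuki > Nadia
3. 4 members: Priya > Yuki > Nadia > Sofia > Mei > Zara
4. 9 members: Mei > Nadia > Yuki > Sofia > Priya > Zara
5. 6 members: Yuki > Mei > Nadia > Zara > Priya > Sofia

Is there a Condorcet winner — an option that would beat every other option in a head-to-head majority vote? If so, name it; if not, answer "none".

none

Checking pairwise contests:
Mei beats Sofia 21–5.
Yuki beats Mei 16–10.
Sofia beats Zara 19–7.
Mei beats Nadia 16–10.
Mei beats Priya 21–5.
Nadia beats Yuki 15–11.
Every option loses at least one head-to-head, so there is no Condorcet winner.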